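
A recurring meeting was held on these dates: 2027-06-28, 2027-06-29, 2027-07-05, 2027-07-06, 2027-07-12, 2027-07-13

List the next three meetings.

The gap pattern 1, 6, 1, 6, 1 repeats every 2 events.
These are the Mondays and Tuesdays of each week.
Next Monday: 2027-07-19.
The following Tuesday is 2027-07-20.
Next Monday: 2027-07-26.

2027-07-19, 2027-07-20, 2027-07-26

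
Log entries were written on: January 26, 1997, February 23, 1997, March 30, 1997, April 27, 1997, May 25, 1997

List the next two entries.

June 29, 1997; July 27, 1997

Every date is a Sunday; gaps 28, 35, 28, 28 days.
Each is the last Sunday of its month (at least one falls on the 29th or later, ruling out '4th Sunday').
Last Sunday of June 1997: June 29, 1997.
July 1997 ends with Sunday July 27, 1997.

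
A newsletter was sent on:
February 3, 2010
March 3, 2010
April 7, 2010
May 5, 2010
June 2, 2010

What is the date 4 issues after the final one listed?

October 6, 2010

Gaps: 28, 35, 28, 28 days — a mix of 28 and 35. Every date is a Wednesday.
Each is the 1st Wednesday of its month.
July 2010 — 1st Wednesday is July 7, 2010.
August 2010 — 1st Wednesday is August 4, 2010.
September 2010 — 1st Wednesday is September 1, 2010.
1st Wednesday of October 2010: October 6, 2010.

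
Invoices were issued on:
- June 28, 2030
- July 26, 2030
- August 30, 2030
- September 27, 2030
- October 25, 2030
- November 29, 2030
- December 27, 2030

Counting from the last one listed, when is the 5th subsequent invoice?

These are Fridays with 28, 35, 28, 28, 35, 28-day gaps.
Each is the final Friday of its month — August 30, 2030 is past the 28th, so '4th Friday' doesn't fit.
Last Friday of January 2031: January 31, 2031.
Last Friday of February 2031: February 28, 2031.
March 2031 ends with Friday March 28, 2031.
Last Friday of April 2031: April 25, 2031.
May 2031 ends with Friday May 30, 2031.

May 30, 2031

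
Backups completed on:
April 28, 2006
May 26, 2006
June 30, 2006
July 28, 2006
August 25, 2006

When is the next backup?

September 29, 2006

Every date is a Friday; gaps 28, 35, 28, 28 days.
Each is the last Friday of its month (at least one falls on the 29th or later, ruling out '4th Friday').
Last Friday of September 2006: September 29, 2006.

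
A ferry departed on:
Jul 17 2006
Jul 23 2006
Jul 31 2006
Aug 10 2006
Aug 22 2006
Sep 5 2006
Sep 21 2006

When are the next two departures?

Oct 9 2006, Oct 29 2006

Intervals are 6, 8, 10, 12, 14, 16 days — an arithmetic progression with common difference 2.
Next gap: 18 days. Sep 21 2006 + 18 days = Oct 9 2006.
Next gap: 20 days. Oct 9 2006 + 20 days = Oct 29 2006.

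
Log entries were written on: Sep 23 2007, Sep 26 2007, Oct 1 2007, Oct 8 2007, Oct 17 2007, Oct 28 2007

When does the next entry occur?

Intervals are 3, 5, 7, 9, 11 days — an arithmetic progression with common difference 2.
Next gap: 13 days. Oct 28 2007 + 13 days = Nov 10 2007.

Nov 10 2007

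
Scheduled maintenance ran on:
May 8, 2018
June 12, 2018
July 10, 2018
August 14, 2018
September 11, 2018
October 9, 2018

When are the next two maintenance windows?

November 13, 2018; December 11, 2018

Gaps: 35, 28, 35, 28, 28 days — a mix of 28 and 35. Every date is a Tuesday.
Each is the 2nd Tuesday of its month.
November 2018 — 2nd Tuesday is November 13, 2018.
December 2018 — 2nd Tuesday is December 11, 2018.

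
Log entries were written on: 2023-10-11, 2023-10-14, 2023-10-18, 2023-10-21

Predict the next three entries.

2023-10-25, 2023-10-28, 2023-11-01

Gaps: 3, 4, 3 days — not constant, but cyclic with period 2.
The events fall on every Wednesday and Saturday.
Next Wednesday: 2023-10-25.
The following Saturday is 2023-10-28.
Next Wednesday: 2023-11-01.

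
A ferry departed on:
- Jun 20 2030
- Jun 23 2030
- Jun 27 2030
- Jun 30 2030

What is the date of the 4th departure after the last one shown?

Jul 14 2030

Every event lands on a Thursday or Sunday (gaps cycle 3, 4, 3).
So the schedule is: every Thursday and Sunday.
Next Thursday: Jul 4 2030.
Next Sunday: Jul 7 2030.
The following Thursday is Jul 11 2030.
Next Sunday: Jul 14 2030.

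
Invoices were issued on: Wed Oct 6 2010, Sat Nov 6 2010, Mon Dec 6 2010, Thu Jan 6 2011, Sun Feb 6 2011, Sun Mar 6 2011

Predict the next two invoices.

Gaps: 31, 30, 31, 31, 28 days — not constant. Every event is on the 6th of the month.
Pattern: the 6th of each month.
Next: April 2011 → Wed Apr 6 2011.
May 2011: Fri May 6 2011.

Wed Apr 6 2011, Fri May 6 2011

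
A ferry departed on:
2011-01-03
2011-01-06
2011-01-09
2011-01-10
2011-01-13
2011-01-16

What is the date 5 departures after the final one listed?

The gap pattern 3, 3, 1, 3, 3 repeats every 3 events.
These are the Mondays, Thursdays and Sundays of each week.
The following Monday is 2011-01-17.
The following Thursday is 2011-01-20.
The following Sunday is 2011-01-23.
The following Monday is 2011-01-24.
Next Thursday: 2011-01-27.

2011-01-27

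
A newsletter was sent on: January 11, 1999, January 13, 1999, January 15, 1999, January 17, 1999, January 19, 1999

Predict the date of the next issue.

January 21, 1999

Gaps between consecutive events: 2, 2, 2, 2 days — a constant 2-day interval.
January 19, 1999 + 2 days = January 21, 1999.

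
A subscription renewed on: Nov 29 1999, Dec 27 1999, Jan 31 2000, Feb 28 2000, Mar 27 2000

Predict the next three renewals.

Apr 24 2000, May 29 2000, Jun 26 2000

Every date is a Monday; gaps 28, 35, 28, 28 days.
Each is the last Monday of its month (at least one falls on the 29th or later, ruling out '4th Monday').
April 2000 ends with Monday Apr 24 2000.
May 2000 ends with Monday May 29 2000.
Last Monday of June 2000: Jun 26 2000.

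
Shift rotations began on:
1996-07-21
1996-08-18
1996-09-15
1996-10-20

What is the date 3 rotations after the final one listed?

1997-01-19

All dates are Sundays, 28, 28, 35 days apart.
Specifically, the 3rd Sunday of each month.
November 1996 — 3rd Sunday is 1996-11-17.
December 1996 — 3rd Sunday is 1996-12-15.
January 1997 — 3rd Sunday is 1997-01-19.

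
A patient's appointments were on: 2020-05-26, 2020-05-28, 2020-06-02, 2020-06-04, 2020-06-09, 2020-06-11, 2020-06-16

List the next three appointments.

The gap pattern 2, 5, 2, 5, 2, 5 repeats every 2 events.
These are the Tuesdays and Thursdays of each week.
The following Thursday is 2020-06-18.
Next Tuesday: 2020-06-23.
The following Thursday is 2020-06-25.

2020-06-18, 2020-06-23, 2020-06-25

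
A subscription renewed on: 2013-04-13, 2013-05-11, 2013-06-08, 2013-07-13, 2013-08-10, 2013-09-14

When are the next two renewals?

Gaps: 28, 28, 35, 28, 35 days — a mix of 28 and 35. Every date is a Saturday.
Each is the 2nd Saturday of its month.
October 2013 — 2nd Saturday is 2013-10-12.
2nd Saturday of November 2013: 2013-11-09.

2013-10-12, 2013-11-09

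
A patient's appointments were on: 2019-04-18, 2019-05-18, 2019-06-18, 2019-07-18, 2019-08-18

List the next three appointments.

2019-09-18, 2019-10-18, 2019-11-18

The day-of-month is always 18 (30, 31, 30, 31 days between events).
So this recurs on the 18th of each month.
September 2019: 2019-09-18.
Next: October 2019 → 2019-10-18.
Next: November 2019 → 2019-11-18.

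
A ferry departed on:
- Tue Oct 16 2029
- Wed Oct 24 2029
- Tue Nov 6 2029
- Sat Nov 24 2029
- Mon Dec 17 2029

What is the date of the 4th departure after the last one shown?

Wed May 8 2030

The spacing grows by 5 each time: 8, 13, 18, 23 days.
Next gap: 28 days. Mon Dec 17 2029 + 28 days = Mon Jan 14 2030.
Next gap: 33 days. Mon Jan 14 2030 + 33 days = Sat Feb 16 2030.
Next gap: 38 days. Sat Feb 16 2030 + 38 days = Tue Mar 26 2030.
Next gap: 43 days. Tue Mar 26 2030 + 43 days = Wed May 8 2030.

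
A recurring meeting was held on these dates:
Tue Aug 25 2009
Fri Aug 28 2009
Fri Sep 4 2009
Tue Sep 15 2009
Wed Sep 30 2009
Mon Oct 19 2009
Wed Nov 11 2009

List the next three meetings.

Tue Dec 8 2009, Fri Jan 8 2010, Fri Feb 12 2010

Intervals are 3, 7, 11, 15, 19, 23 days — an arithmetic progression with common difference 4.
Next gap: 27 days. Wed Nov 11 2009 + 27 days = Tue Dec 8 2009.
Next gap: 31 days. Tue Dec 8 2009 + 31 days = Fri Jan 8 2010.
Next gap: 35 days. Fri Jan 8 2010 + 35 days = Fri Feb 12 2010.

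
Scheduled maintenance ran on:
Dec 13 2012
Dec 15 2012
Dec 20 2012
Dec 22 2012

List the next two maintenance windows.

Dec 27 2012, Dec 29 2012

The gap pattern 2, 5, 2 repeats every 2 events.
These are the Thursdays and Saturdays of each week.
Next Thursday: Dec 27 2012.
The following Saturday is Dec 29 2012.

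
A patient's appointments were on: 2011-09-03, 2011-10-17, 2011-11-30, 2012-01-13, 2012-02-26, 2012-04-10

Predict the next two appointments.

Gaps between consecutive events: 44, 44, 44, 44, 44 days — a constant 44-day interval.
2012-04-10 + 44 days = 2012-05-24.
2012-05-24 + 44 days = 2012-07-07.

2012-05-24, 2012-07-07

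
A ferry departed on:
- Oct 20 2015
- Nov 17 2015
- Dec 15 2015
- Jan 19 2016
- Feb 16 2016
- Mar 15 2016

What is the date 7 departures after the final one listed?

Oct 18 2016

These are Tuesdays at 28- or 35-day spacing (28, 28, 35, 28, 28).
The pattern: 3rd Tuesday of the month.
April 2016 — 3rd Tuesday is Apr 19 2016.
May 2016 — 3rd Tuesday is May 17 2016.
June 2016 — 3rd Tuesday is Jun 21 2016.
3rd Tuesday of July 2016: Jul 19 2016.
3rd Tuesday of August 2016: Aug 16 2016.
3rd Tuesday of September 2016: Sep 20 2016.
October 2016 — 3rd Tuesday is Oct 18 2016.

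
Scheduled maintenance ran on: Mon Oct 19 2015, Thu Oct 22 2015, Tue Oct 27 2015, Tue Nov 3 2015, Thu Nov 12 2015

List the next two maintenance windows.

Mon Nov 23 2015, Sun Dec 6 2015

Intervals are 3, 5, 7, 9 days — an arithmetic progression with common difference 2.
Next gap: 11 days. Thu Nov 12 2015 + 11 days = Mon Nov 23 2015.
Next gap: 13 days. Mon Nov 23 2015 + 13 days = Sun Dec 6 2015.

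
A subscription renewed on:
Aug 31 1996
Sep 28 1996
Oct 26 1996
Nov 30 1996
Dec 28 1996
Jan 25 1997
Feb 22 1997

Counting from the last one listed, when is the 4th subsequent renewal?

Jun 28 1997

These are Saturdays with 28, 28, 35, 28, 28, 28-day gaps.
Each is the final Saturday of its month — Aug 31 1996 is past the 28th, so '4th Saturday' doesn't fit.
March 1997 ends with Saturday Mar 29 1997.
Last Saturday of April 1997: Apr 26 1997.
Last Saturday of May 1997: May 31 1997.
June 1997 ends with Saturday Jun 28 1997.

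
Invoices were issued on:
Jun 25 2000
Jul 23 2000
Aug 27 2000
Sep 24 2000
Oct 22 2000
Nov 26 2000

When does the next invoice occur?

Dec 24 2000

These are Sundays at 28- or 35-day spacing (28, 35, 28, 28, 35).
The pattern: 4th Sunday of the month.
4th Sunday of December 2000: Dec 24 2000.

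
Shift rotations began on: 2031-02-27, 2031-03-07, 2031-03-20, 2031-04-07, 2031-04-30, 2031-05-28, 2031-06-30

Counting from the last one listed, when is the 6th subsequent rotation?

2032-04-28

Gaps: 8, 13, 18, 23, 28, 33 days — each gap is 5 larger than the previous one.
Next gap: 38 days. 2031-06-30 + 38 days = 2031-08-07.
Next gap: 43 days. 2031-08-07 + 43 days = 2031-09-19.
Next gap: 48 days. 2031-09-19 + 48 days = 2031-11-06.
Next gap: 53 days. 2031-11-06 + 53 days = 2031-12-29.
Next gap: 58 days. 2031-12-29 + 58 days = 2032-02-25.
Next gap: 63 days. 2032-02-25 + 63 days = 2032-04-28.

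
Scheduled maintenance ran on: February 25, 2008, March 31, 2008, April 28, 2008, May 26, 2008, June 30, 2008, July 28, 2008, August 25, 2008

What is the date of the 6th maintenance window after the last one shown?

These are Mondays with 35, 28, 28, 35, 28, 28-day gaps.
Each is the final Monday of its month — March 31, 2008 is past the 28th, so '4th Monday' doesn't fit.
Last Monday of September 2008: September 29, 2008.
Last Monday of October 2008: October 27, 2008.
Last Monday of November 2008: November 24, 2008.
Last Monday of December 2008: December 29, 2008.
January 2009 ends with Monday January 26, 2009.
February 2009 ends with Monday February 23, 2009.

February 23, 2009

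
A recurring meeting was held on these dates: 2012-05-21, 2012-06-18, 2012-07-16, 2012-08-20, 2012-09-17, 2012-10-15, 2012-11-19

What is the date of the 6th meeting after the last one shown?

These are Mondays at 28- or 35-day spacing (28, 28, 35, 28, 28, 35).
The pattern: 3rd Monday of the month.
December 2012 — 3rd Monday is 2012-12-17.
January 2013 — 3rd Monday is 2013-01-21.
3rd Monday of February 2013: 2013-02-18.
3rd Monday of March 2013: 2013-03-18.
April 2013 — 3rd Monday is 2013-04-15.
3rd Monday of May 2013: 2013-05-20.

2013-05-20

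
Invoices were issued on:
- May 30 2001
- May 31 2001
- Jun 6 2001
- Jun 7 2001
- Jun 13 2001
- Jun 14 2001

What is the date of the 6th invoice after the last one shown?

Every event lands on a Wednesday or Thursday (gaps cycle 1, 6, 1, 6, 1).
So the schedule is: every Wednesday and Thursday.
The following Wednesday is Jun 20 2001.
The following Thursday is Jun 21 2001.
The following Wednesday is Jun 27 2001.
The following Thursday is Jun 28 2001.
Next Wednesday: Jul 4 2001.
Next Thursday: Jul 5 2001.

Jul 5 2001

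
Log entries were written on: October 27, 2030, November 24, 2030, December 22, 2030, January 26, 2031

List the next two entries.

All dates are Sundays, 28, 28, 35 days apart.
Specifically, the 4th Sunday of each month.
4th Sunday of February 2031: February 23, 2031.
March 2031 — 4th Sunday is March 23, 2031.

February 23, 2031; March 23, 2031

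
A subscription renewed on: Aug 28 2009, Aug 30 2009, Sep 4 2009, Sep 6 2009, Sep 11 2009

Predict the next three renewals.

Gaps: 2, 5, 2, 5 days — not constant, but cyclic with period 2.
The events fall on every Friday and Sunday.
The following Sunday is Sep 13 2009.
Next Friday: Sep 18 2009.
Next Sunday: Sep 20 2009.

Sep 13 2009, Sep 18 2009, Sep 20 2009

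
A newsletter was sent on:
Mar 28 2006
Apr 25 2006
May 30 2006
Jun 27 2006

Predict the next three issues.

Jul 25 2006, Aug 29 2006, Sep 26 2006

All Tuesdays; the gaps (28, 35, 28) vary with month length.
This is the last Tuesday of each month.
July 2006 ends with Tuesday Jul 25 2006.
Last Tuesday of August 2006: Aug 29 2006.
Last Tuesday of September 2006: Sep 26 2006.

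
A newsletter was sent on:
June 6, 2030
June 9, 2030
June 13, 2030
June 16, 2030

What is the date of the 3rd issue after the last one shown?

June 27, 2030

The gap pattern 3, 4, 3 repeats every 2 events.
These are the Thursdays and Sundays of each week.
Next Thursday: June 20, 2030.
The following Sunday is June 23, 2030.
Next Thursday: June 27, 2030.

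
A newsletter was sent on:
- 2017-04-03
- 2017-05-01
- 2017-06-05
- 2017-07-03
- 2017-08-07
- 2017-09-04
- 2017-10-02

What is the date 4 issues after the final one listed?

These are Mondays at 28- or 35-day spacing (28, 35, 28, 35, 28, 28).
The pattern: 1st Monday of the month.
1st Monday of November 2017: 2017-11-06.
1st Monday of December 2017: 2017-12-04.
1st Monday of January 2018: 2018-01-01.
1st Monday of February 2018: 2018-02-05.

2018-02-05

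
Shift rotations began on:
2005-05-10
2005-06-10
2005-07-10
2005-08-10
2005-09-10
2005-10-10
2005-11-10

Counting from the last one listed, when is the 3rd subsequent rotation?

The day-of-month is always 10 (31, 30, 31, 31, 30, 31 days between events).
So this recurs on the 10th of each month.
Next: December 2005 → 2005-12-10.
January 2006: 2006-01-10.
Next: February 2006 → 2006-02-10.

2006-02-10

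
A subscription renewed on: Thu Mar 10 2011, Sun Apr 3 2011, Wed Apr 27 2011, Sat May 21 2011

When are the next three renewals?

Gaps between consecutive events: 24, 24, 24 days — a constant 24-day interval.
Sat May 21 2011 + 24 days = Tue Jun 14 2011.
Tue Jun 14 2011 + 24 days = Fri Jul 8 2011.
Fri Jul 8 2011 + 24 days = Mon Aug 1 2011.

Tue Jun 14 2011, Fri Jul 8 2011, Mon Aug 1 2011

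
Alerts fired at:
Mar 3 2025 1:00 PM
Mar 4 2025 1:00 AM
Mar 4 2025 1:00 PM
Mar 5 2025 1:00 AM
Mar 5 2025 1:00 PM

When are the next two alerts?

Gaps: 12, 12, 12, 12 hours — each event is 12 hours after the previous one.
Mar 5 2025 1:00 PM + 12 h = Mar 6 2025 1:00 AM.
Mar 6 2025 1:00 AM + 12 h = Mar 6 2025 1:00 PM.

Mar 6 2025 1:00 AM, Mar 6 2025 1:00 PM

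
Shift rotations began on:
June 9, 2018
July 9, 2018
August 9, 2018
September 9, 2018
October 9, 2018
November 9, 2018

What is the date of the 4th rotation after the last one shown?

March 9, 2019

Each date is the 9th; the gaps (30, 31, 31, 30, 31) track the month lengths.
The rule is the 9th of each month.
December 2018: December 9, 2018.
January 2019: January 9, 2019.
February 2019: February 9, 2019.
March 2019: March 9, 2019.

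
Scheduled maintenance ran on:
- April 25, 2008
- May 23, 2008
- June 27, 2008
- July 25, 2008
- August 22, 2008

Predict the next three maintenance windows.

September 26, 2008; October 24, 2008; November 28, 2008

Gaps: 28, 35, 28, 28 days — a mix of 28 and 35. Every date is a Friday.
Each is the 4th Friday of its month.
4th Friday of September 2008: September 26, 2008.
October 2008 — 4th Friday is October 24, 2008.
November 2008 — 4th Friday is November 28, 2008.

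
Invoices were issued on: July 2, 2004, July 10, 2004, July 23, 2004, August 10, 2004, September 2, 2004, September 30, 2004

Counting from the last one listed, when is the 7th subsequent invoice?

Intervals are 8, 13, 18, 23, 28 days — an arithmetic progression with common difference 5.
Next gap: 33 days. September 30, 2004 + 33 days = November 2, 2004.
Next gap: 38 days. November 2, 2004 + 38 days = December 10, 2004.
Next gap: 43 days. December 10, 2004 + 43 days = January 22, 2005.
Next gap: 48 days. January 22, 2005 + 48 days = March 11, 2005.
Next gap: 53 days. March 11, 2005 + 53 days = May 3, 2005.
Next gap: 58 days. May 3, 2005 + 58 days = June 30, 2005.
Next gap: 63 days. June 30, 2005 + 63 days = September 1, 2005.

September 1, 2005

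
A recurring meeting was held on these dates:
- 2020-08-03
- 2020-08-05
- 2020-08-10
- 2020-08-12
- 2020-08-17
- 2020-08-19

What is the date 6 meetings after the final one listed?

2020-09-09

Every event lands on a Monday or Wednesday (gaps cycle 2, 5, 2, 5, 2).
So the schedule is: every Monday and Wednesday.
The following Monday is 2020-08-24.
Next Wednesday: 2020-08-26.
The following Monday is 2020-08-31.
Next Wednesday: 2020-09-02.
Next Monday: 2020-09-07.
Next Wednesday: 2020-09-09.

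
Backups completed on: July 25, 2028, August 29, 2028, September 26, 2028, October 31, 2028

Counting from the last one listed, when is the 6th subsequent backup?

April 24, 2029

All Tuesdays; the gaps (35, 28, 35) vary with month length.
This is the last Tuesday of each month.
Last Tuesday of November 2028: November 28, 2028.
December 2028 ends with Tuesday December 26, 2028.
January 2029 ends with Tuesday January 30, 2029.
February 2029 ends with Tuesday February 27, 2029.
March 2029 ends with Tuesday March 27, 2029.
Last Tuesday of April 2029: April 24, 2029.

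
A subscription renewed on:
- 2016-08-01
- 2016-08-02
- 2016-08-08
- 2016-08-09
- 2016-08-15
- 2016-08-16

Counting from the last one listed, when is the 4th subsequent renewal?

The gap pattern 1, 6, 1, 6, 1 repeats every 2 events.
These are the Mondays and Tuesdays of each week.
The following Monday is 2016-08-22.
Next Tuesday: 2016-08-23.
The following Monday is 2016-08-29.
The following Tuesday is 2016-08-30.

2016-08-30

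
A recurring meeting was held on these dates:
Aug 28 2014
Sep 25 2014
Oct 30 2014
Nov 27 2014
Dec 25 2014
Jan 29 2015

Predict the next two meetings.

All Thursdays; the gaps (28, 35, 28, 28, 35) vary with month length.
This is the last Thursday of each month.
February 2015 ends with Thursday Feb 26 2015.
March 2015 ends with Thursday Mar 26 2015.

Feb 26 2015, Mar 26 2015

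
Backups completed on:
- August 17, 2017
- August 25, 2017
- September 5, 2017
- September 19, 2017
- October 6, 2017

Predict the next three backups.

Intervals are 8, 11, 14, 17 days — an arithmetic progression with common difference 3.
Next gap: 20 days. October 6, 2017 + 20 days = October 26, 2017.
Next gap: 23 days. October 26, 2017 + 23 days = November 18, 2017.
Next gap: 26 days. November 18, 2017 + 26 days = December 14, 2017.

October 26, 2017; November 18, 2017; December 14, 2017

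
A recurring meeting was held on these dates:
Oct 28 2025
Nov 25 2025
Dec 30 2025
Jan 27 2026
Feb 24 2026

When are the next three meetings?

Every date is a Tuesday; gaps 28, 35, 28, 28 days.
Each is the last Tuesday of its month (at least one falls on the 29th or later, ruling out '4th Tuesday').
March 2026 ends with Tuesday Mar 31 2026.
April 2026 ends with Tuesday Apr 28 2026.
Last Tuesday of May 2026: May 26 2026.

Mar 31 2026, Apr 28 2026, May 26 2026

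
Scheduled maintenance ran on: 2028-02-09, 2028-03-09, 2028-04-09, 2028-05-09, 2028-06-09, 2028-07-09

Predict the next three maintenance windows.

The day-of-month is always 9 (29, 31, 30, 31, 30 days between events).
So this recurs on the 9th of each month.
Next: August 2028 → 2028-08-09.
September 2028: 2028-09-09.
October 2028: 2028-10-09.

2028-08-09, 2028-09-09, 2028-10-09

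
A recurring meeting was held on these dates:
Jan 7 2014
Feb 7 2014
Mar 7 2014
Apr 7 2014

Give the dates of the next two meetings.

May 7 2014, Jun 7 2014

Gaps: 31, 28, 31 days — not constant. Every event is on the 7th of the month.
Pattern: the 7th of each month.
May 2014: May 7 2014.
Next: June 2014 → Jun 7 2014.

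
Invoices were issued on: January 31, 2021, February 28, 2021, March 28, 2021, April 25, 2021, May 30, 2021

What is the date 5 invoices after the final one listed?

Every date is a Sunday; gaps 28, 28, 28, 35 days.
Each is the last Sunday of its month (at least one falls on the 29th or later, ruling out '4th Sunday').
June 2021 ends with Sunday June 27, 2021.
July 2021 ends with Sunday July 25, 2021.
August 2021 ends with Sunday August 29, 2021.
Last Sunday of September 2021: September 26, 2021.
Last Sunday of October 2021: October 31, 2021.

October 31, 2021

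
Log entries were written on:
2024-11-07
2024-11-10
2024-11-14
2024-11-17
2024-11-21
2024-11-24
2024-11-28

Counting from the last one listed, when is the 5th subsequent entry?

2024-12-15

Every event lands on a Thursday or Sunday (gaps cycle 3, 4, 3, 4, 3, 4).
So the schedule is: every Thursday and Sunday.
Next Sunday: 2024-12-01.
The following Thursday is 2024-12-05.
Next Sunday: 2024-12-08.
The following Thursday is 2024-12-12.
The following Sunday is 2024-12-15.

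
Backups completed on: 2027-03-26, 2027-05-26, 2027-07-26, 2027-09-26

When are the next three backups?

2027-11-26, 2028-01-26, 2028-03-26

The day-of-month is always 26 (61, 61, 62 days between events).
So this recurs on the 26th of every 2 months.
November 2027: 2027-11-26.
January 2028: 2028-01-26.
March 2028: 2028-03-26.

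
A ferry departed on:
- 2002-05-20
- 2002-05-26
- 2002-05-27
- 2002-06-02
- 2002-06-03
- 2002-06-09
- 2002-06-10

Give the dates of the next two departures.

2002-06-16, 2002-06-17

Gaps: 6, 1, 6, 1, 6, 1 days — not constant, but cyclic with period 2.
The events fall on every Monday and Sunday.
The following Sunday is 2002-06-16.
Next Monday: 2002-06-17.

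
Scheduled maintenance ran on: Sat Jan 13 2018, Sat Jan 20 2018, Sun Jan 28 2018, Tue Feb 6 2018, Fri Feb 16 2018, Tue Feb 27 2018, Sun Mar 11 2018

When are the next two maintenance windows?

Gaps: 7, 8, 9, 10, 11, 12 days — each gap is 1 larger than the previous one.
Next gap: 13 days. Sun Mar 11 2018 + 13 days = Sat Mar 24 2018.
Next gap: 14 days. Sat Mar 24 2018 + 14 days = Sat Apr 7 2018.

Sat Mar 24 2018, Sat Apr 7 2018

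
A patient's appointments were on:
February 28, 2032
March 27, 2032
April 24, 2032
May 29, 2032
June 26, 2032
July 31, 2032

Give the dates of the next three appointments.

August 28, 2032; September 25, 2032; October 30, 2032

All Saturdays; the gaps (28, 28, 35, 28, 35) vary with month length.
This is the last Saturday of each month.
August 2032 ends with Saturday August 28, 2032.
September 2032 ends with Saturday September 25, 2032.
October 2032 ends with Saturday October 30, 2032.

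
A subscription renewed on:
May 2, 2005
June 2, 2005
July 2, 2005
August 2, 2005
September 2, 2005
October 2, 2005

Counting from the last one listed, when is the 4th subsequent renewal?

February 2, 2006

The day-of-month is always 2 (31, 30, 31, 31, 30 days between events).
So this recurs on the 2nd of each month.
November 2005: November 2, 2005.
Next: December 2005 → December 2, 2005.
Next: January 2006 → January 2, 2006.
February 2006: February 2, 2006.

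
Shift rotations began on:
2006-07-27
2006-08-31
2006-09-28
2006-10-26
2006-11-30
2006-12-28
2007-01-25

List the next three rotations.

2007-02-22, 2007-03-29, 2007-04-26

All Thursdays; the gaps (35, 28, 28, 35, 28, 28) vary with month length.
This is the last Thursday of each month.
Last Thursday of February 2007: 2007-02-22.
March 2007 ends with Thursday 2007-03-29.
April 2007 ends with Thursday 2007-04-26.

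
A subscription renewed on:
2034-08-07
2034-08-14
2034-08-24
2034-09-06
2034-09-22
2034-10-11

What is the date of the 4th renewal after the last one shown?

2035-01-25

Gaps: 7, 10, 13, 16, 19 days — each gap is 3 larger than the previous one.
Next gap: 22 days. 2034-10-11 + 22 days = 2034-11-02.
Next gap: 25 days. 2034-11-02 + 25 days = 2034-11-27.
Next gap: 28 days. 2034-11-27 + 28 days = 2034-12-25.
Next gap: 31 days. 2034-12-25 + 31 days = 2035-01-25.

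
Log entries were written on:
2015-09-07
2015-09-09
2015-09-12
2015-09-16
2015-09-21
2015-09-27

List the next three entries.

Intervals are 2, 3, 4, 5, 6 days — an arithmetic progression with common difference 1.
Next gap: 7 days. 2015-09-27 + 7 days = 2015-10-04.
Next gap: 8 days. 2015-10-04 + 8 days = 2015-10-12.
Next gap: 9 days. 2015-10-12 + 9 days = 2015-10-21.

2015-10-04, 2015-10-12, 2015-10-21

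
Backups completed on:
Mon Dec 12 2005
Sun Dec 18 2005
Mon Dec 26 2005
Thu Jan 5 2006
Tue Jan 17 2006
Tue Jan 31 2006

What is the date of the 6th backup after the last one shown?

Tue Jun 6 2006

The spacing grows by 2 each time: 6, 8, 10, 12, 14 days.
Next gap: 16 days. Tue Jan 31 2006 + 16 days = Thu Feb 16 2006.
Next gap: 18 days. Thu Feb 16 2006 + 18 days = Mon Mar 6 2006.
Next gap: 20 days. Mon Mar 6 2006 + 20 days = Sun Mar 26 2006.
Next gap: 22 days. Sun Mar 26 2006 + 22 days = Mon Apr 17 2006.
Next gap: 24 days. Mon Apr 17 2006 + 24 days = Thu May 11 2006.
Next gap: 26 days. Thu May 11 2006 + 26 days = Tue Jun 6 2006.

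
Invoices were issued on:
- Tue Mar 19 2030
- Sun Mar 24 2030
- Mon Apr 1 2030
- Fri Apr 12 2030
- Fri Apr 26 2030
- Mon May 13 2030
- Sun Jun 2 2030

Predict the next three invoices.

Tue Jun 25 2030, Sun Jul 21 2030, Mon Aug 19 2030

The spacing grows by 3 each time: 5, 8, 11, 14, 17, 20 days.
Next gap: 23 days. Sun Jun 2 2030 + 23 days = Tue Jun 25 2030.
Next gap: 26 days. Tue Jun 25 2030 + 26 days = Sun Jul 21 2030.
Next gap: 29 days. Sun Jul 21 2030 + 29 days = Mon Aug 19 2030.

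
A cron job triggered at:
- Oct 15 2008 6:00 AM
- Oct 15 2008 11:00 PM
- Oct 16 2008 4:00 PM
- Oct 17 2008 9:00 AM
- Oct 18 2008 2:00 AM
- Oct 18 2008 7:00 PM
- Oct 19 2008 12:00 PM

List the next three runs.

The interval is a steady 17 hours (17, 17, 17, 17, 17, 17).
Oct 19 2008 12:00 PM + 17 h = Oct 20 2008 5:00 AM.
Oct 20 2008 5:00 AM + 17 h = Oct 20 2008 10:00 PM.
Oct 20 2008 10:00 PM + 17 h = Oct 21 2008 3:00 PM.

Oct 20 2008 5:00 AM, Oct 20 2008 10:00 PM, Oct 21 2008 3:00 PM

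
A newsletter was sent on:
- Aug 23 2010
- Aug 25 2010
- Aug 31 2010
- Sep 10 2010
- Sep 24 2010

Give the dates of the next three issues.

Oct 12 2010, Nov 3 2010, Nov 29 2010

The spacing grows by 4 each time: 2, 6, 10, 14 days.
Next gap: 18 days. Sep 24 2010 + 18 days = Oct 12 2010.
Next gap: 22 days. Oct 12 2010 + 22 days = Nov 3 2010.
Next gap: 26 days. Nov 3 2010 + 26 days = Nov 29 2010.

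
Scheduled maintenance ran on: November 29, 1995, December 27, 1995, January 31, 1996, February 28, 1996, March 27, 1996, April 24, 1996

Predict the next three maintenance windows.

Every date is a Wednesday; gaps 28, 35, 28, 28, 28 days.
Each is the last Wednesday of its month (at least one falls on the 29th or later, ruling out '4th Wednesday').
May 1996 ends with Wednesday May 29, 1996.
June 1996 ends with Wednesday June 26, 1996.
July 1996 ends with Wednesday July 31, 1996.

May 29, 1996; June 26, 1996; July 31, 1996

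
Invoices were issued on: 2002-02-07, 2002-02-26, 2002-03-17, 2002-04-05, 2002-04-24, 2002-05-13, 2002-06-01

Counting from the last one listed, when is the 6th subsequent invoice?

The spacing is 19, 19, 19, 19, 19, 19 days — always 19 days.
2002-06-01 + 19 days = 2002-06-20.
2002-06-20 + 19 days = 2002-07-09.
2002-07-09 + 19 days = 2002-07-28.
2002-07-28 + 19 days = 2002-08-16.
2002-08-16 + 19 days = 2002-09-04.
2002-09-04 + 19 days = 2002-09-23.

2002-09-23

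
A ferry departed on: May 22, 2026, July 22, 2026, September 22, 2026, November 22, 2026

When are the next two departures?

January 22, 2027; March 22, 2027

The day-of-month is always 22 (61, 62, 61 days between events).
So this recurs on the 22nd of every 2 months.
January 2027: January 22, 2027.
March 2027: March 22, 2027.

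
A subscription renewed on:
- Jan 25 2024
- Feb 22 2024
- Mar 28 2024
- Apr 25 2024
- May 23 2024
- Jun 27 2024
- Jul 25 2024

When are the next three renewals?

Gaps: 28, 35, 28, 28, 35, 28 days — a mix of 28 and 35. Every date is a Thursday.
Each is the 4th Thursday of its month.
August 2024 — 4th Thursday is Aug 22 2024.
September 2024 — 4th Thursday is Sep 26 2024.
October 2024 — 4th Thursday is Oct 24 2024.

Aug 22 2024, Sep 26 2024, Oct 24 2024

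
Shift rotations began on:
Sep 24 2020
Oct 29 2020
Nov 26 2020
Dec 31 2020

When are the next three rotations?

Jan 28 2021, Feb 25 2021, Mar 25 2021

Every date is a Thursday; gaps 35, 28, 35 days.
Each is the last Thursday of its month (at least one falls on the 29th or later, ruling out '4th Thursday').
January 2021 ends with Thursday Jan 28 2021.
Last Thursday of February 2021: Feb 25 2021.
March 2021 ends with Thursday Mar 25 2021.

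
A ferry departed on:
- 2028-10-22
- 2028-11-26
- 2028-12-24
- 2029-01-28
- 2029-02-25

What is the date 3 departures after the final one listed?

All dates are Sundays, 35, 28, 35, 28 days apart.
Specifically, the 4th Sunday of each month.
March 2029 — 4th Sunday is 2029-03-25.
April 2029 — 4th Sunday is 2029-04-22.
May 2029 — 4th Sunday is 2029-05-27.

2029-05-27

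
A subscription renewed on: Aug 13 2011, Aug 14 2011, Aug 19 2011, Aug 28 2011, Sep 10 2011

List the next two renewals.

Gaps: 1, 5, 9, 13 days — each gap is 4 larger than the previous one.
Next gap: 17 days. Sep 10 2011 + 17 days = Sep 27 2011.
Next gap: 21 days. Sep 27 2011 + 21 days = Oct 18 2011.

Sep 27 2011, Oct 18 2011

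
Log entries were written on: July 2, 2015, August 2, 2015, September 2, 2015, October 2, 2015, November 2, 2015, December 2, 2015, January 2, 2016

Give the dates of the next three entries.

Gaps: 31, 31, 30, 31, 30, 31 days — not constant. Every event is on the 2nd of the month.
Pattern: the 2nd of each month.
February 2016: February 2, 2016.
Next: March 2016 → March 2, 2016.
April 2016: April 2, 2016.

February 2, 2016; March 2, 2016; April 2, 2016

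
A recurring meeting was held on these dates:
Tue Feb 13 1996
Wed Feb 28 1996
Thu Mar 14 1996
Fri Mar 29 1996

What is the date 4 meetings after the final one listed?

Every event comes 15 days after the last (15, 15, 15).
Fri Mar 29 1996 + 15 days = Sat Apr 13 1996.
Sat Apr 13 1996 + 15 days = Sun Apr 28 1996.
Sun Apr 28 1996 + 15 days = Mon May 13 1996.
Mon May 13 1996 + 15 days = Tue May 28 1996.

Tue May 28 1996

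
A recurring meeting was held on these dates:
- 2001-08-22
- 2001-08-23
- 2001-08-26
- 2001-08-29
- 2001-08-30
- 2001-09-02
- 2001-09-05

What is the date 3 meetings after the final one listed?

2001-09-12

The gap pattern 1, 3, 3, 1, 3, 3 repeats every 3 events.
These are the Wednesdays, Thursdays and Sundays of each week.
The following Thursday is 2001-09-06.
The following Sunday is 2001-09-09.
The following Wednesday is 2001-09-12.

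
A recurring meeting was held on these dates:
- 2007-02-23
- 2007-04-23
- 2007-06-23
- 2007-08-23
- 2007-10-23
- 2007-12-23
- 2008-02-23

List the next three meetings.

Each date is the 23rd; the gaps (59, 61, 61, 61, 61, 62) track the month lengths.
The rule is the 23rd of every 2 months.
Next: April 2008 → 2008-04-23.
June 2008: 2008-06-23.
Next: August 2008 → 2008-08-23.

2008-04-23, 2008-06-23, 2008-08-23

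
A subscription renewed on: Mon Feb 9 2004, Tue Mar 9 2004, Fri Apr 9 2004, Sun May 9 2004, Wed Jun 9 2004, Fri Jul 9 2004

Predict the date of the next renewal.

Gaps: 29, 31, 30, 31, 30 days — not constant. Every event is on the 9th of the month.
Pattern: the 9th of each month.
August 2004: Mon Aug 9 2004.

Mon Aug 9 2004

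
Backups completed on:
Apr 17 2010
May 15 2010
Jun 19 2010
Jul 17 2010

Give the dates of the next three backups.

Aug 21 2010, Sep 18 2010, Oct 16 2010

Gaps: 28, 35, 28 days — a mix of 28 and 35. Every date is a Saturday.
Each is the 3rd Saturday of its month.
August 2010 — 3rd Saturday is Aug 21 2010.
3rd Saturday of September 2010: Sep 18 2010.
3rd Saturday of October 2010: Oct 16 2010.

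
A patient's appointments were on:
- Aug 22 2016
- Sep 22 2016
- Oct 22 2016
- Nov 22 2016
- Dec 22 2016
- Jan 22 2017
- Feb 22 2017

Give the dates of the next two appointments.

Mar 22 2017, Apr 22 2017

Gaps: 31, 30, 31, 30, 31, 31 days — not constant. Every event is on the 22nd of the month.
Pattern: the 22nd of each month.
Next: March 2017 → Mar 22 2017.
Next: April 2017 → Apr 22 2017.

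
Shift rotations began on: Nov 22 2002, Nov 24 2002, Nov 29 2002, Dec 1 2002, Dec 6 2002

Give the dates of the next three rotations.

Gaps: 2, 5, 2, 5 days — not constant, but cyclic with period 2.
The events fall on every Friday and Sunday.
The following Sunday is Dec 8 2002.
The following Friday is Dec 13 2002.
The following Sunday is Dec 15 2002.

Dec 8 2002, Dec 13 2002, Dec 15 2002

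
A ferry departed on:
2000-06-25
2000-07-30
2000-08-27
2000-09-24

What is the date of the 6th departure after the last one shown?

Every date is a Sunday; gaps 35, 28, 28 days.
Each is the last Sunday of its month (at least one falls on the 29th or later, ruling out '4th Sunday').
Last Sunday of October 2000: 2000-10-29.
November 2000 ends with Sunday 2000-11-26.
December 2000 ends with Sunday 2000-12-31.
Last Sunday of January 2001: 2001-01-28.
Last Sunday of February 2001: 2001-02-25.
March 2001 ends with Sunday 2001-03-25.

2001-03-25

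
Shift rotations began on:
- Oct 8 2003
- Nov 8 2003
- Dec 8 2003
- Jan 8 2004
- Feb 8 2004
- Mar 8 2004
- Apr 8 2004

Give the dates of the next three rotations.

Gaps: 31, 30, 31, 31, 29, 31 days — not constant. Every event is on the 8th of the month.
Pattern: the 8th of each month.
Next: May 2004 → May 8 2004.
Next: June 2004 → Jun 8 2004.
July 2004: Jul 8 2004.

May 8 2004, Jun 8 2004, Jul 8 2004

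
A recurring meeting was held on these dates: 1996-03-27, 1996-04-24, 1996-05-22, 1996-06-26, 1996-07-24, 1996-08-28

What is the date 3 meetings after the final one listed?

1996-11-27

All dates are Wednesdays, 28, 28, 35, 28, 35 days apart.
Specifically, the 4th Wednesday of each month.
September 1996 — 4th Wednesday is 1996-09-25.
October 1996 — 4th Wednesday is 1996-10-23.
November 1996 — 4th Wednesday is 1996-11-27.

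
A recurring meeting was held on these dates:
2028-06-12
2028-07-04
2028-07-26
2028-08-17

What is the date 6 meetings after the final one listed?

Gaps between consecutive events: 22, 22, 22 days — a constant 22-day interval.
2028-08-17 + 22 days = 2028-09-08.
2028-09-08 + 22 days = 2028-09-30.
2028-09-30 + 22 days = 2028-10-22.
2028-10-22 + 22 days = 2028-11-13.
2028-11-13 + 22 days = 2028-12-05.
2028-12-05 + 22 days = 2028-12-27.

2028-12-27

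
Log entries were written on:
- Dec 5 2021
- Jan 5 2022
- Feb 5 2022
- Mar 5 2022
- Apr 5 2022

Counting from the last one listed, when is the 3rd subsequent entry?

Jul 5 2022

Each date is the 5th; the gaps (31, 31, 28, 31) track the month lengths.
The rule is the 5th of each month.
Next: May 2022 → May 5 2022.
Next: June 2022 → Jun 5 2022.
July 2022: Jul 5 2022.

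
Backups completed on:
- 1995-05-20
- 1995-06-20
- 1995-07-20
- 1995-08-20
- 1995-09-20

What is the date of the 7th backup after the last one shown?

1996-04-20

Gaps: 31, 30, 31, 31 days — not constant. Every event is on the 20th of the month.
Pattern: the 20th of each month.
Next: October 1995 → 1995-10-20.
Next: November 1995 → 1995-11-20.
December 1995: 1995-12-20.
Next: January 1996 → 1996-01-20.
February 1996: 1996-02-20.
Next: March 1996 → 1996-03-20.
April 1996: 1996-04-20.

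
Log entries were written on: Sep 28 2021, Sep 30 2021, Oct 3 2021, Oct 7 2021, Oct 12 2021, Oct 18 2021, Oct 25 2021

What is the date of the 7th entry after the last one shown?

Intervals are 2, 3, 4, 5, 6, 7 days — an arithmetic progression with common difference 1.
Next gap: 8 days. Oct 25 2021 + 8 days = Nov 2 2021.
Next gap: 9 days. Nov 2 2021 + 9 days = Nov 11 2021.
Next gap: 10 days. Nov 11 2021 + 10 days = Nov 21 2021.
Next gap: 11 days. Nov 21 2021 + 11 days = Dec 2 2021.
Next gap: 12 days. Dec 2 2021 + 12 days = Dec 14 2021.
Next gap: 13 days. Dec 14 2021 + 13 days = Dec 27 2021.
Next gap: 14 days. Dec 27 2021 + 14 days = Jan 10 2022.

Jan 10 2022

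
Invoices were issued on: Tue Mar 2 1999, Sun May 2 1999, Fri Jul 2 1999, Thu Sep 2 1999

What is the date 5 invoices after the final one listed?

The day-of-month is always 2 (61, 61, 62 days between events).
So this recurs on the 2nd of every 2 months.
Next: November 1999 → Tue Nov 2 1999.
January 2000: Sun Jan 2 2000.
March 2000: Thu Mar 2 2000.
Next: May 2000 → Tue May 2 2000.
July 2000: Sun Jul 2 2000.

Sun Jul 2 2000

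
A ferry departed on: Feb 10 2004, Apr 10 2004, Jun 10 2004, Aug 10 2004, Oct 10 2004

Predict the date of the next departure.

Dec 10 2004

Each date is the 10th; the gaps (60, 61, 61, 61) track the month lengths.
The rule is the 10th of every 2 months.
Next: December 2004 → Dec 10 2004.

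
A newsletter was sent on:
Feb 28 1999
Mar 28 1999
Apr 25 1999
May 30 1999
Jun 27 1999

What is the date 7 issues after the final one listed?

Jan 30 2000

These are Sundays with 28, 28, 35, 28-day gaps.
Each is the final Sunday of its month — May 30 1999 is past the 28th, so '4th Sunday' doesn't fit.
Last Sunday of July 1999: Jul 25 1999.
August 1999 ends with Sunday Aug 29 1999.
September 1999 ends with Sunday Sep 26 1999.
October 1999 ends with Sunday Oct 31 1999.
November 1999 ends with Sunday Nov 28 1999.
Last Sunday of December 1999: Dec 26 1999.
Last Sunday of January 2000: Jan 30 2000.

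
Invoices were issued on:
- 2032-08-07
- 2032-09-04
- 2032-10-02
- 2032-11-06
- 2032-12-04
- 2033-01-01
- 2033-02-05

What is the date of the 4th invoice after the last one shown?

2033-06-04

All dates are Saturdays, 28, 28, 35, 28, 28, 35 days apart.
Specifically, the 1st Saturday of each month.
March 2033 — 1st Saturday is 2033-03-05.
April 2033 — 1st Saturday is 2033-04-02.
May 2033 — 1st Saturday is 2033-05-07.
June 2033 — 1st Saturday is 2033-06-04.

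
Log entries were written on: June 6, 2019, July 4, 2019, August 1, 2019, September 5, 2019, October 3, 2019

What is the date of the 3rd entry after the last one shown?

January 2, 2020

These are Thursdays at 28- or 35-day spacing (28, 28, 35, 28).
The pattern: 1st Thursday of the month.
November 2019 — 1st Thursday is November 7, 2019.
1st Thursday of December 2019: December 5, 2019.
January 2020 — 1st Thursday is January 2, 2020.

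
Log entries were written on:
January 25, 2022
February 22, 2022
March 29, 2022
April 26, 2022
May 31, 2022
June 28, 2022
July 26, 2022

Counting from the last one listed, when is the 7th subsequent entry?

All Tuesdays; the gaps (28, 35, 28, 35, 28, 28) vary with month length.
This is the last Tuesday of each month.
Last Tuesday of August 2022: August 30, 2022.
Last Tuesday of September 2022: September 27, 2022.
Last Tuesday of October 2022: October 25, 2022.
November 2022 ends with Tuesday November 29, 2022.
Last Tuesday of December 2022: December 27, 2022.
Last Tuesday of January 2023: January 31, 2023.
Last Tuesday of February 2023: February 28, 2023.

February 28, 2023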